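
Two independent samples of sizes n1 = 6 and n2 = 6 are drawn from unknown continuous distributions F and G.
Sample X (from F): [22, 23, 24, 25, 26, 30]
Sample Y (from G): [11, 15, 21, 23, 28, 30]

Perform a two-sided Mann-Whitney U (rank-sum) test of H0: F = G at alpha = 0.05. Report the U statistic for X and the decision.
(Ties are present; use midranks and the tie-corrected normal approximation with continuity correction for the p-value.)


Step 1: Combine and sort all 12 observations; assign midranks.
sorted (value, group): (11,Y), (15,Y), (21,Y), (22,X), (23,X), (23,Y), (24,X), (25,X), (26,X), (28,Y), (30,X), (30,Y)
ranks: 11->1, 15->2, 21->3, 22->4, 23->5.5, 23->5.5, 24->7, 25->8, 26->9, 28->10, 30->11.5, 30->11.5
Step 2: Rank sum for X: R1 = 4 + 5.5 + 7 + 8 + 9 + 11.5 = 45.
Step 3: U_X = R1 - n1(n1+1)/2 = 45 - 6*7/2 = 45 - 21 = 24.
       U_Y = n1*n2 - U_X = 36 - 24 = 12.
Step 4: Ties are present, so use the tie-corrected normal approximation (with continuity correction) for the p-value.
Step 5: p-value = 0.376804; compare to alpha = 0.05. fail to reject H0.

U_X = 24, p = 0.376804, fail to reject H0 at alpha = 0.05.


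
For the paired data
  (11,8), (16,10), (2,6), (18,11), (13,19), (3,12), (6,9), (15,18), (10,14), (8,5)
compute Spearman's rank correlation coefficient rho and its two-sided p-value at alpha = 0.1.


Step 1: Rank x and y separately (midranks; no ties here).
rank(x): 11->6, 16->9, 2->1, 18->10, 13->7, 3->2, 6->3, 15->8, 10->5, 8->4
rank(y): 8->3, 10->5, 6->2, 11->6, 19->10, 12->7, 9->4, 18->9, 14->8, 5->1
Step 2: d_i = R_x(i) - R_y(i); compute d_i^2.
  (6-3)^2=9, (9-5)^2=16, (1-2)^2=1, (10-6)^2=16, (7-10)^2=9, (2-7)^2=25, (3-4)^2=1, (8-9)^2=1, (5-8)^2=9, (4-1)^2=9
sum(d^2) = 96.
Step 3: rho = 1 - 6*96 / (10*(10^2 - 1)) = 1 - 576/990 = 0.418182.
Step 4: Under H0, t = rho * sqrt((n-2)/(1-rho^2)) = 1.3021 ~ t(8).
Step 5: Two-sided p-value from the t-distribution with 8 df = 0.229113.
Step 6: alpha = 0.1. fail to reject H0.

rho = 0.4182, p = 0.229113, fail to reject H0 at alpha = 0.1.


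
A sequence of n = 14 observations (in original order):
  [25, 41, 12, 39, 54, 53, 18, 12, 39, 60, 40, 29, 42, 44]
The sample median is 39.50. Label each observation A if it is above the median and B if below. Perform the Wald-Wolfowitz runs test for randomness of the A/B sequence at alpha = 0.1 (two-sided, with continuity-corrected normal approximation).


Step 1: Compute median = 39.50; label A = above, B = below.
Labels in order: BABBAABBBAABAA  (n_A = 7, n_B = 7)
Step 2: Count runs R = 8.
Step 3: Under H0 (random ordering), E[R] = 2*n_A*n_B/(n_A+n_B) + 1 = 2*7*7/14 + 1 = 8.0000.
        Var[R] = 2*n_A*n_B*(2*n_A*n_B - n_A - n_B) / ((n_A+n_B)^2 * (n_A+n_B-1)) = 8232/2548 = 3.2308.
        SD[R] = 1.7974.
Step 4: R = E[R], so z = 0 with no continuity correction.
Step 5: Two-sided p-value via normal approximation = 2*(1 - Phi(|z|)) = 1.000000.
Step 6: alpha = 0.1. fail to reject H0.

R = 8, z = 0.0000, p = 1.000000, fail to reject H0.


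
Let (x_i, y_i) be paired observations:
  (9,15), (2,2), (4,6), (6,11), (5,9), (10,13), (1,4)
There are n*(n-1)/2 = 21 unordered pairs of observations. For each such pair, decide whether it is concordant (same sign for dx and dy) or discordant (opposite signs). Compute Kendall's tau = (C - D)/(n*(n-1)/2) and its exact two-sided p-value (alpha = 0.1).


Step 1: Enumerate the 21 unordered pairs (i,j) with i<j and classify each by sign(x_j-x_i) * sign(y_j-y_i).
  (1,2):dx=-7,dy=-13->C; (1,3):dx=-5,dy=-9->C; (1,4):dx=-3,dy=-4->C; (1,5):dx=-4,dy=-6->C
  (1,6):dx=+1,dy=-2->D; (1,7):dx=-8,dy=-11->C; (2,3):dx=+2,dy=+4->C; (2,4):dx=+4,dy=+9->C
  (2,5):dx=+3,dy=+7->C; (2,6):dx=+8,dy=+11->C; (2,7):dx=-1,dy=+2->D; (3,4):dx=+2,dy=+5->C
  (3,5):dx=+1,dy=+3->C; (3,6):dx=+6,dy=+7->C; (3,7):dx=-3,dy=-2->C; (4,5):dx=-1,dy=-2->C
  (4,6):dx=+4,dy=+2->C; (4,7):dx=-5,dy=-7->C; (5,6):dx=+5,dy=+4->C; (5,7):dx=-4,dy=-5->C
  (6,7):dx=-9,dy=-9->C
Step 2: C = 19, D = 2, total pairs = 21.
Step 3: tau = (C - D)/(n(n-1)/2) = (19 - 2)/21 = 0.809524.
Step 4: Exact two-sided p-value (enumerate n! = 5040 permutations of y under H0): p = 0.010714.
Step 5: alpha = 0.1. reject H0.

tau_b = 0.8095 (C=19, D=2), p = 0.010714, reject H0.


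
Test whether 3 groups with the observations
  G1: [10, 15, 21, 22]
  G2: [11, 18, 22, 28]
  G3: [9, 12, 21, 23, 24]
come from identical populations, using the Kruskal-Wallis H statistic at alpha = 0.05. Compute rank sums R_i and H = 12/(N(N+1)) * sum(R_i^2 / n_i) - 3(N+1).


Step 1: Combine all N = 13 observations and assign midranks.
sorted (value, group, rank): (9,G3,1), (10,G1,2), (11,G2,3), (12,G3,4), (15,G1,5), (18,G2,6), (21,G1,7.5), (21,G3,7.5), (22,G1,9.5), (22,G2,9.5), (23,G3,11), (24,G3,12), (28,G2,13)
Step 2: Sum ranks within each group.
R_1 = 24 (n_1 = 4)
R_2 = 31.5 (n_2 = 4)
R_3 = 35.5 (n_3 = 5)
Step 3: H = 12/(N(N+1)) * sum(R_i^2/n_i) - 3(N+1)
     = 12/(13*14) * (24^2/4 + 31.5^2/4 + 35.5^2/5) - 3*14
     = 0.065934 * 644.112 - 42
     = 0.468956.
Step 4: Ties present; correction factor C = 1 - 12/(13^3 - 13) = 0.994505. Corrected H = 0.468956 / 0.994505 = 0.471547.
Step 5: Under H0, H ~ chi^2(2); p-value = 0.789960.
Step 6: alpha = 0.05. fail to reject H0.

H = 0.4715, df = 2, p = 0.789960, fail to reject H0.


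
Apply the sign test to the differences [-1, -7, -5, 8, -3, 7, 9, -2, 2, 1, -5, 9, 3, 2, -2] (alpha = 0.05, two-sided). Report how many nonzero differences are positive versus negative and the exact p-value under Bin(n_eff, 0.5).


Step 1: Discard zero differences. Original n = 15; n_eff = number of nonzero differences = 15.
Nonzero differences (with sign): -1, -7, -5, +8, -3, +7, +9, -2, +2, +1, -5, +9, +3, +2, -2
Step 2: Count signs: positive = 8, negative = 7.
Step 3: Under H0: P(positive) = 0.5, so the number of positives S ~ Bin(15, 0.5).
Step 4: Two-sided exact p-value = sum of Bin(15,0.5) probabilities at or below the observed probability = 1.000000.
Step 5: alpha = 0.05. fail to reject H0.

n_eff = 15, pos = 8, neg = 7, p = 1.000000, fail to reject H0.


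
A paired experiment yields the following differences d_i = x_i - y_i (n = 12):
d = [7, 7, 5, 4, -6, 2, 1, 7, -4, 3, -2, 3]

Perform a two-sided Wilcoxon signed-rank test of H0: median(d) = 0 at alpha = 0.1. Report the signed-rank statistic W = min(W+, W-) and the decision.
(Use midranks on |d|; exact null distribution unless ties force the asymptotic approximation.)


Step 1: Drop any zero differences (none here) and take |d_i|.
|d| = [7, 7, 5, 4, 6, 2, 1, 7, 4, 3, 2, 3]
Step 2: Midrank |d_i| (ties get averaged ranks).
ranks: |7|->11, |7|->11, |5|->8, |4|->6.5, |6|->9, |2|->2.5, |1|->1, |7|->11, |4|->6.5, |3|->4.5, |2|->2.5, |3|->4.5
Step 3: Attach original signs; sum ranks with positive sign and with negative sign.
W+ = 11 + 11 + 8 + 6.5 + 2.5 + 1 + 11 + 4.5 + 4.5 = 60
W- = 9 + 6.5 + 2.5 = 18
(Check: W+ + W- = 78 should equal n(n+1)/2 = 78.)
Step 4: Test statistic W = min(W+, W-) = 18.
Step 5: Ties in |d|, so use the tie-corrected normal approximation.
        E[W] = n(n+1)/4 = 12*13/4 = 39.
        Tie groups: |d|=2 (t=2), |d|=3 (t=2), |d|=4 (t=2), |d|=7 (t=3); sum(t^3 - t) = 42.
        Var[W] = n(n+1)(2n+1)/24 - sum(t^3-t)/48 = 3900/24 - 42/48 = 161.625.
        z = (W - E[W]) / sqrt(Var[W]) = (18 - 39) / 12.7132 = -1.6518.
        Two-sided p = 2*Phi(z) = 0.098569.
Step 6: alpha = 0.1. reject H0.

W+ = 60, W- = 18, W = min = 18, p = 0.098569, reject H0.


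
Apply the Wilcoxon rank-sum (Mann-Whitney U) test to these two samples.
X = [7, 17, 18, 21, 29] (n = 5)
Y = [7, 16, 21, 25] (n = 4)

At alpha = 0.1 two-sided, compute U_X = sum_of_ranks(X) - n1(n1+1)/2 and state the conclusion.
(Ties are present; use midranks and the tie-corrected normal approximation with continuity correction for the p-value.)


Step 1: Combine and sort all 9 observations; assign midranks.
sorted (value, group): (7,X), (7,Y), (16,Y), (17,X), (18,X), (21,X), (21,Y), (25,Y), (29,X)
ranks: 7->1.5, 7->1.5, 16->3, 17->4, 18->5, 21->6.5, 21->6.5, 25->8, 29->9
Step 2: Rank sum for X: R1 = 1.5 + 4 + 5 + 6.5 + 9 = 26.
Step 3: U_X = R1 - n1(n1+1)/2 = 26 - 5*6/2 = 26 - 15 = 11.
       U_Y = n1*n2 - U_X = 20 - 11 = 9.
Step 4: Ties are present, so use the tie-corrected normal approximation (with continuity correction) for the p-value.
Step 5: p-value = 0.901705; compare to alpha = 0.1. fail to reject H0.

U_X = 11, p = 0.901705, fail to reject H0 at alpha = 0.1.


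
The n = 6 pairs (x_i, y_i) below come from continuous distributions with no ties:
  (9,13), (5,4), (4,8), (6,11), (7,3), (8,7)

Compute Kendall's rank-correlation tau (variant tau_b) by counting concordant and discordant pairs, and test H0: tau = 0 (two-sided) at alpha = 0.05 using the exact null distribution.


Step 1: Enumerate the 15 unordered pairs (i,j) with i<j and classify each by sign(x_j-x_i) * sign(y_j-y_i).
  (1,2):dx=-4,dy=-9->C; (1,3):dx=-5,dy=-5->C; (1,4):dx=-3,dy=-2->C; (1,5):dx=-2,dy=-10->C
  (1,6):dx=-1,dy=-6->C; (2,3):dx=-1,dy=+4->D; (2,4):dx=+1,dy=+7->C; (2,5):dx=+2,dy=-1->D
  (2,6):dx=+3,dy=+3->C; (3,4):dx=+2,dy=+3->C; (3,5):dx=+3,dy=-5->D; (3,6):dx=+4,dy=-1->D
  (4,5):dx=+1,dy=-8->D; (4,6):dx=+2,dy=-4->D; (5,6):dx=+1,dy=+4->C
Step 2: C = 9, D = 6, total pairs = 15.
Step 3: tau = (C - D)/(n(n-1)/2) = (9 - 6)/15 = 0.200000.
Step 4: Exact two-sided p-value (enumerate n! = 720 permutations of y under H0): p = 0.719444.
Step 5: alpha = 0.05. fail to reject H0.

tau_b = 0.2000 (C=9, D=6), p = 0.719444, fail to reject H0.


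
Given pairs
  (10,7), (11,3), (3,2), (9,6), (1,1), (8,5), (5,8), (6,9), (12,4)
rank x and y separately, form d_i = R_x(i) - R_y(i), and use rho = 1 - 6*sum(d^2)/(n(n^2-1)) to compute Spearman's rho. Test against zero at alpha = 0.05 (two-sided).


Step 1: Rank x and y separately (midranks; no ties here).
rank(x): 10->7, 11->8, 3->2, 9->6, 1->1, 8->5, 5->3, 6->4, 12->9
rank(y): 7->7, 3->3, 2->2, 6->6, 1->1, 5->5, 8->8, 9->9, 4->4
Step 2: d_i = R_x(i) - R_y(i); compute d_i^2.
  (7-7)^2=0, (8-3)^2=25, (2-2)^2=0, (6-6)^2=0, (1-1)^2=0, (5-5)^2=0, (3-8)^2=25, (4-9)^2=25, (9-4)^2=25
sum(d^2) = 100.
Step 3: rho = 1 - 6*100 / (9*(9^2 - 1)) = 1 - 600/720 = 0.166667.
Step 4: Under H0, t = rho * sqrt((n-2)/(1-rho^2)) = 0.4472 ~ t(7).
Step 5: Two-sided p-value from the t-distribution with 7 df = 0.668231.
Step 6: alpha = 0.05. fail to reject H0.

rho = 0.1667, p = 0.668231, fail to reject H0 at alpha = 0.05.


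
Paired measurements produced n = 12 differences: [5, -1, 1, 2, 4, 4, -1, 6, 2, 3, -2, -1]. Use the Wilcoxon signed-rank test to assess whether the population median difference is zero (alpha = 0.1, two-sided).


Step 1: Drop any zero differences (none here) and take |d_i|.
|d| = [5, 1, 1, 2, 4, 4, 1, 6, 2, 3, 2, 1]
Step 2: Midrank |d_i| (ties get averaged ranks).
ranks: |5|->11, |1|->2.5, |1|->2.5, |2|->6, |4|->9.5, |4|->9.5, |1|->2.5, |6|->12, |2|->6, |3|->8, |2|->6, |1|->2.5
Step 3: Attach original signs; sum ranks with positive sign and with negative sign.
W+ = 11 + 2.5 + 6 + 9.5 + 9.5 + 12 + 6 + 8 = 64.5
W- = 2.5 + 2.5 + 6 + 2.5 = 13.5
(Check: W+ + W- = 78 should equal n(n+1)/2 = 78.)
Step 4: Test statistic W = min(W+, W-) = 13.5.
Step 5: Ties in |d|, so use the tie-corrected normal approximation.
        E[W] = n(n+1)/4 = 12*13/4 = 39.
        Tie groups: |d|=1 (t=4), |d|=2 (t=3), |d|=4 (t=2); sum(t^3 - t) = 90.
        Var[W] = n(n+1)(2n+1)/24 - sum(t^3-t)/48 = 3900/24 - 90/48 = 160.625.
        z = (W - E[W]) / sqrt(Var[W]) = (13.5 - 39) / 12.6738 = -2.0120.
        Two-sided p = 2*Phi(z) = 0.044217.
Step 6: alpha = 0.1. reject H0.

W+ = 64.5, W- = 13.5, W = min = 13.5, p = 0.044217, reject H0.


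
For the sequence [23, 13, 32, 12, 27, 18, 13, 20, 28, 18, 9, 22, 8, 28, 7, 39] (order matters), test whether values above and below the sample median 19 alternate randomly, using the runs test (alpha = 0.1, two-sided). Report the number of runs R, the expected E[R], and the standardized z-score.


Step 1: Compute median = 19; label A = above, B = below.
Labels in order: ABABABBAABBABABA  (n_A = 8, n_B = 8)
Step 2: Count runs R = 13.
Step 3: Under H0 (random ordering), E[R] = 2*n_A*n_B/(n_A+n_B) + 1 = 2*8*8/16 + 1 = 9.0000.
        Var[R] = 2*n_A*n_B*(2*n_A*n_B - n_A - n_B) / ((n_A+n_B)^2 * (n_A+n_B-1)) = 14336/3840 = 3.7333.
        SD[R] = 1.9322.
Step 4: Continuity-corrected z = (R - 0.5 - E[R]) / SD[R] = (13 - 0.5 - 9.0000) / 1.9322 = 1.8114.
Step 5: Two-sided p-value via normal approximation = 2*(1 - Phi(|z|)) = 0.070076.
Step 6: alpha = 0.1. reject H0.

R = 13, z = 1.8114, p = 0.070076, reject H0.


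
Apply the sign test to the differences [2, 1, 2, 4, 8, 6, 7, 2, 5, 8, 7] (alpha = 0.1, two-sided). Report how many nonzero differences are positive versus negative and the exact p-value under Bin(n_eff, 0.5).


Step 1: Discard zero differences. Original n = 11; n_eff = number of nonzero differences = 11.
Nonzero differences (with sign): +2, +1, +2, +4, +8, +6, +7, +2, +5, +8, +7
Step 2: Count signs: positive = 11, negative = 0.
Step 3: Under H0: P(positive) = 0.5, so the number of positives S ~ Bin(11, 0.5).
Step 4: Two-sided exact p-value = sum of Bin(11,0.5) probabilities at or below the observed probability = 0.000977.
Step 5: alpha = 0.1. reject H0.

n_eff = 11, pos = 11, neg = 0, p = 0.000977, reject H0.


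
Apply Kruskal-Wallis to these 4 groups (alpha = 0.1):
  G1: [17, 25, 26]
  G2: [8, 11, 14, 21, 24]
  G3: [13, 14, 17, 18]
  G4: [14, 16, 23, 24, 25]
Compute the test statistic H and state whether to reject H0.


Step 1: Combine all N = 17 observations and assign midranks.
sorted (value, group, rank): (8,G2,1), (11,G2,2), (13,G3,3), (14,G2,5), (14,G3,5), (14,G4,5), (16,G4,7), (17,G1,8.5), (17,G3,8.5), (18,G3,10), (21,G2,11), (23,G4,12), (24,G2,13.5), (24,G4,13.5), (25,G1,15.5), (25,G4,15.5), (26,G1,17)
Step 2: Sum ranks within each group.
R_1 = 41 (n_1 = 3)
R_2 = 32.5 (n_2 = 5)
R_3 = 26.5 (n_3 = 4)
R_4 = 53 (n_4 = 5)
Step 3: H = 12/(N(N+1)) * sum(R_i^2/n_i) - 3(N+1)
     = 12/(17*18) * (41^2/3 + 32.5^2/5 + 26.5^2/4 + 53^2/5) - 3*18
     = 0.039216 * 1508.95 - 54
     = 5.174346.
Step 4: Ties present; correction factor C = 1 - 42/(17^3 - 17) = 0.991422. Corrected H = 5.174346 / 0.991422 = 5.219118.
Step 5: Under H0, H ~ chi^2(3); p-value = 0.156438.
Step 6: alpha = 0.1. fail to reject H0.

H = 5.2191, df = 3, p = 0.156438, fail to reject H0.


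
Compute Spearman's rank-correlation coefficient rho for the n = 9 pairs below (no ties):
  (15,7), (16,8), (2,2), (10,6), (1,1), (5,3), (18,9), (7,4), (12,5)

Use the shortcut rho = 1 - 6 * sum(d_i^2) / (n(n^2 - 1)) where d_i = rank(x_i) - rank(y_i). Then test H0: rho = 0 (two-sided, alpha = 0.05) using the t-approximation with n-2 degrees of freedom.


Step 1: Rank x and y separately (midranks; no ties here).
rank(x): 15->7, 16->8, 2->2, 10->5, 1->1, 5->3, 18->9, 7->4, 12->6
rank(y): 7->7, 8->8, 2->2, 6->6, 1->1, 3->3, 9->9, 4->4, 5->5
Step 2: d_i = R_x(i) - R_y(i); compute d_i^2.
  (7-7)^2=0, (8-8)^2=0, (2-2)^2=0, (5-6)^2=1, (1-1)^2=0, (3-3)^2=0, (9-9)^2=0, (4-4)^2=0, (6-5)^2=1
sum(d^2) = 2.
Step 3: rho = 1 - 6*2 / (9*(9^2 - 1)) = 1 - 12/720 = 0.983333.
Step 4: Under H0, t = rho * sqrt((n-2)/(1-rho^2)) = 14.3096 ~ t(7).
Step 5: Two-sided p-value from the t-distribution with 7 df = 0.000002.
Step 6: alpha = 0.05. reject H0.

rho = 0.9833, p = 0.000002, reject H0 at alpha = 0.05.


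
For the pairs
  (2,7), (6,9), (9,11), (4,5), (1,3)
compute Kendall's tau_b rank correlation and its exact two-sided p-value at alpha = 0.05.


Step 1: Enumerate the 10 unordered pairs (i,j) with i<j and classify each by sign(x_j-x_i) * sign(y_j-y_i).
  (1,2):dx=+4,dy=+2->C; (1,3):dx=+7,dy=+4->C; (1,4):dx=+2,dy=-2->D; (1,5):dx=-1,dy=-4->C
  (2,3):dx=+3,dy=+2->C; (2,4):dx=-2,dy=-4->C; (2,5):dx=-5,dy=-6->C; (3,4):dx=-5,dy=-6->C
  (3,5):dx=-8,dy=-8->C; (4,5):dx=-3,dy=-2->C
Step 2: C = 9, D = 1, total pairs = 10.
Step 3: tau = (C - D)/(n(n-1)/2) = (9 - 1)/10 = 0.800000.
Step 4: Exact two-sided p-value (enumerate n! = 120 permutations of y under H0): p = 0.083333.
Step 5: alpha = 0.05. fail to reject H0.

tau_b = 0.8000 (C=9, D=1), p = 0.083333, fail to reject H0.


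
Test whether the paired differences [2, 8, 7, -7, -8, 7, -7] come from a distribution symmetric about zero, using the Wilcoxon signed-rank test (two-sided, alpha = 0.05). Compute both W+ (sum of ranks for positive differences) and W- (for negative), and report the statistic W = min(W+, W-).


Step 1: Drop any zero differences (none here) and take |d_i|.
|d| = [2, 8, 7, 7, 8, 7, 7]
Step 2: Midrank |d_i| (ties get averaged ranks).
ranks: |2|->1, |8|->6.5, |7|->3.5, |7|->3.5, |8|->6.5, |7|->3.5, |7|->3.5
Step 3: Attach original signs; sum ranks with positive sign and with negative sign.
W+ = 1 + 6.5 + 3.5 + 3.5 = 14.5
W- = 3.5 + 6.5 + 3.5 = 13.5
(Check: W+ + W- = 28 should equal n(n+1)/2 = 28.)
Step 4: Test statistic W = min(W+, W-) = 13.5.
Step 5: Ties in |d|, so use the tie-corrected normal approximation.
        E[W] = n(n+1)/4 = 7*8/4 = 14.
        Tie groups: |d|=7 (t=4), |d|=8 (t=2); sum(t^3 - t) = 66.
        Var[W] = n(n+1)(2n+1)/24 - sum(t^3-t)/48 = 840/24 - 66/48 = 33.625.
        z = (W - E[W]) / sqrt(Var[W]) = (13.5 - 14) / 5.7987 = -0.0862.
        Two-sided p = 2*Phi(z) = 0.931287.
Step 6: alpha = 0.05. fail to reject H0.

W+ = 14.5, W- = 13.5, W = min = 13.5, p = 0.931287, fail to reject H0.


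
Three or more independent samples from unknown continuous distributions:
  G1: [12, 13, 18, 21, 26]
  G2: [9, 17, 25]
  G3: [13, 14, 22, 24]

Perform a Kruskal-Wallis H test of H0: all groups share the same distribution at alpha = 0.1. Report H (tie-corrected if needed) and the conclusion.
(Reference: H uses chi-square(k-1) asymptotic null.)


Step 1: Combine all N = 12 observations and assign midranks.
sorted (value, group, rank): (9,G2,1), (12,G1,2), (13,G1,3.5), (13,G3,3.5), (14,G3,5), (17,G2,6), (18,G1,7), (21,G1,8), (22,G3,9), (24,G3,10), (25,G2,11), (26,G1,12)
Step 2: Sum ranks within each group.
R_1 = 32.5 (n_1 = 5)
R_2 = 18 (n_2 = 3)
R_3 = 27.5 (n_3 = 4)
Step 3: H = 12/(N(N+1)) * sum(R_i^2/n_i) - 3(N+1)
     = 12/(12*13) * (32.5^2/5 + 18^2/3 + 27.5^2/4) - 3*13
     = 0.076923 * 508.312 - 39
     = 0.100962.
Step 4: Ties present; correction factor C = 1 - 6/(12^3 - 12) = 0.996503. Corrected H = 0.100962 / 0.996503 = 0.101316.
Step 5: Under H0, H ~ chi^2(2); p-value = 0.950604.
Step 6: alpha = 0.1. fail to reject H0.

H = 0.1013, df = 2, p = 0.950604, fail to reject H0.


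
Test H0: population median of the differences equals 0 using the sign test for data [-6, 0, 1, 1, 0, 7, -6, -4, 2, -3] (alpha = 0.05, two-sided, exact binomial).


Step 1: Discard zero differences. Original n = 10; n_eff = number of nonzero differences = 8.
Nonzero differences (with sign): -6, +1, +1, +7, -6, -4, +2, -3
Step 2: Count signs: positive = 4, negative = 4.
Step 3: Under H0: P(positive) = 0.5, so the number of positives S ~ Bin(8, 0.5).
Step 4: Two-sided exact p-value = sum of Bin(8,0.5) probabilities at or below the observed probability = 1.000000.
Step 5: alpha = 0.05. fail to reject H0.

n_eff = 8, pos = 4, neg = 4, p = 1.000000, fail to reject H0.


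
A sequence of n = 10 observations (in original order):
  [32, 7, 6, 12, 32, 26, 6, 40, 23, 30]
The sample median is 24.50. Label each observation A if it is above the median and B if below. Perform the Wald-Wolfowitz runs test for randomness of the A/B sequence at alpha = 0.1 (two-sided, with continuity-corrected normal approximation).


Step 1: Compute median = 24.50; label A = above, B = below.
Labels in order: ABBBAABABA  (n_A = 5, n_B = 5)
Step 2: Count runs R = 7.
Step 3: Under H0 (random ordering), E[R] = 2*n_A*n_B/(n_A+n_B) + 1 = 2*5*5/10 + 1 = 6.0000.
        Var[R] = 2*n_A*n_B*(2*n_A*n_B - n_A - n_B) / ((n_A+n_B)^2 * (n_A+n_B-1)) = 2000/900 = 2.2222.
        SD[R] = 1.4907.
Step 4: Continuity-corrected z = (R - 0.5 - E[R]) / SD[R] = (7 - 0.5 - 6.0000) / 1.4907 = 0.3354.
Step 5: Two-sided p-value via normal approximation = 2*(1 - Phi(|z|)) = 0.737316.
Step 6: alpha = 0.1. fail to reject H0.

R = 7, z = 0.3354, p = 0.737316, fail to reject H0.


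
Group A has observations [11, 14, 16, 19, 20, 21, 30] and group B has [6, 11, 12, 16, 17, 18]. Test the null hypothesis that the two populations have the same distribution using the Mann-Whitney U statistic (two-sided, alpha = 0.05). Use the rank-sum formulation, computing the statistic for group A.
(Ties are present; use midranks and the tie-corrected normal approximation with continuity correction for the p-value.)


Step 1: Combine and sort all 13 observations; assign midranks.
sorted (value, group): (6,Y), (11,X), (11,Y), (12,Y), (14,X), (16,X), (16,Y), (17,Y), (18,Y), (19,X), (20,X), (21,X), (30,X)
ranks: 6->1, 11->2.5, 11->2.5, 12->4, 14->5, 16->6.5, 16->6.5, 17->8, 18->9, 19->10, 20->11, 21->12, 30->13
Step 2: Rank sum for X: R1 = 2.5 + 5 + 6.5 + 10 + 11 + 12 + 13 = 60.
Step 3: U_X = R1 - n1(n1+1)/2 = 60 - 7*8/2 = 60 - 28 = 32.
       U_Y = n1*n2 - U_X = 42 - 32 = 10.
Step 4: Ties are present, so use the tie-corrected normal approximation (with continuity correction) for the p-value.
Step 5: p-value = 0.132546; compare to alpha = 0.05. fail to reject H0.

U_X = 32, p = 0.132546, fail to reject H0 at alpha = 0.05.


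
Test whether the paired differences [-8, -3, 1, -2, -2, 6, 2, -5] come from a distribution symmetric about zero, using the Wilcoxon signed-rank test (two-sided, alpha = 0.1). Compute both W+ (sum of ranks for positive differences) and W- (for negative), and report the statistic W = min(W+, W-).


Step 1: Drop any zero differences (none here) and take |d_i|.
|d| = [8, 3, 1, 2, 2, 6, 2, 5]
Step 2: Midrank |d_i| (ties get averaged ranks).
ranks: |8|->8, |3|->5, |1|->1, |2|->3, |2|->3, |6|->7, |2|->3, |5|->6
Step 3: Attach original signs; sum ranks with positive sign and with negative sign.
W+ = 1 + 7 + 3 = 11
W- = 8 + 5 + 3 + 3 + 6 = 25
(Check: W+ + W- = 36 should equal n(n+1)/2 = 36.)
Step 4: Test statistic W = min(W+, W-) = 11.
Step 5: Ties in |d|, so use the tie-corrected normal approximation.
        E[W] = n(n+1)/4 = 8*9/4 = 18.
        Tie groups: |d|=2 (t=3); sum(t^3 - t) = 24.
        Var[W] = n(n+1)(2n+1)/24 - sum(t^3-t)/48 = 1224/24 - 24/48 = 50.5.
        z = (W - E[W]) / sqrt(Var[W]) = (11 - 18) / 7.1063 = -0.9850.
        Two-sided p = 2*Phi(z) = 0.324606.
Step 6: alpha = 0.1. fail to reject H0.

W+ = 11, W- = 25, W = min = 11, p = 0.324606, fail to reject H0.


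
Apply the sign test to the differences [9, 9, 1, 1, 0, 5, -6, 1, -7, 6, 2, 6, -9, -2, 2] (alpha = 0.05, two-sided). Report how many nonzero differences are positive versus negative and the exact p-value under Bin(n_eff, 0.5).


Step 1: Discard zero differences. Original n = 15; n_eff = number of nonzero differences = 14.
Nonzero differences (with sign): +9, +9, +1, +1, +5, -6, +1, -7, +6, +2, +6, -9, -2, +2
Step 2: Count signs: positive = 10, negative = 4.
Step 3: Under H0: P(positive) = 0.5, so the number of positives S ~ Bin(14, 0.5).
Step 4: Two-sided exact p-value = sum of Bin(14,0.5) probabilities at or below the observed probability = 0.179565.
Step 5: alpha = 0.05. fail to reject H0.

n_eff = 14, pos = 10, neg = 4, p = 0.179565, fail to reject H0.


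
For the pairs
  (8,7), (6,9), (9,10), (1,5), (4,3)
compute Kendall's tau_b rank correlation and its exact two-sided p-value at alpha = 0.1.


Step 1: Enumerate the 10 unordered pairs (i,j) with i<j and classify each by sign(x_j-x_i) * sign(y_j-y_i).
  (1,2):dx=-2,dy=+2->D; (1,3):dx=+1,dy=+3->C; (1,4):dx=-7,dy=-2->C; (1,5):dx=-4,dy=-4->C
  (2,3):dx=+3,dy=+1->C; (2,4):dx=-5,dy=-4->C; (2,5):dx=-2,dy=-6->C; (3,4):dx=-8,dy=-5->C
  (3,5):dx=-5,dy=-7->C; (4,5):dx=+3,dy=-2->D
Step 2: C = 8, D = 2, total pairs = 10.
Step 3: tau = (C - D)/(n(n-1)/2) = (8 - 2)/10 = 0.600000.
Step 4: Exact two-sided p-value (enumerate n! = 120 permutations of y under H0): p = 0.233333.
Step 5: alpha = 0.1. fail to reject H0.

tau_b = 0.6000 (C=8, D=2), p = 0.233333, fail to reject H0.


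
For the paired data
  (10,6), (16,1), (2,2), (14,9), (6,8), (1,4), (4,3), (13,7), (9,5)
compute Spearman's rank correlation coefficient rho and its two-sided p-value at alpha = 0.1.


Step 1: Rank x and y separately (midranks; no ties here).
rank(x): 10->6, 16->9, 2->2, 14->8, 6->4, 1->1, 4->3, 13->7, 9->5
rank(y): 6->6, 1->1, 2->2, 9->9, 8->8, 4->4, 3->3, 7->7, 5->5
Step 2: d_i = R_x(i) - R_y(i); compute d_i^2.
  (6-6)^2=0, (9-1)^2=64, (2-2)^2=0, (8-9)^2=1, (4-8)^2=16, (1-4)^2=9, (3-3)^2=0, (7-7)^2=0, (5-5)^2=0
sum(d^2) = 90.
Step 3: rho = 1 - 6*90 / (9*(9^2 - 1)) = 1 - 540/720 = 0.250000.
Step 4: Under H0, t = rho * sqrt((n-2)/(1-rho^2)) = 0.6831 ~ t(7).
Step 5: Two-sided p-value from the t-distribution with 7 df = 0.516490.
Step 6: alpha = 0.1. fail to reject H0.

rho = 0.2500, p = 0.516490, fail to reject H0 at alpha = 0.1.


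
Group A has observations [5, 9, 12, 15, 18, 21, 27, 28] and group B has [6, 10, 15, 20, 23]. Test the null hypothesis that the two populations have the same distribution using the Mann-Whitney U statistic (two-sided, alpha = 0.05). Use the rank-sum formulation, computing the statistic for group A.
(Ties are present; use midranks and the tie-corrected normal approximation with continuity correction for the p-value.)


Step 1: Combine and sort all 13 observations; assign midranks.
sorted (value, group): (5,X), (6,Y), (9,X), (10,Y), (12,X), (15,X), (15,Y), (18,X), (20,Y), (21,X), (23,Y), (27,X), (28,X)
ranks: 5->1, 6->2, 9->3, 10->4, 12->5, 15->6.5, 15->6.5, 18->8, 20->9, 21->10, 23->11, 27->12, 28->13
Step 2: Rank sum for X: R1 = 1 + 3 + 5 + 6.5 + 8 + 10 + 12 + 13 = 58.5.
Step 3: U_X = R1 - n1(n1+1)/2 = 58.5 - 8*9/2 = 58.5 - 36 = 22.5.
       U_Y = n1*n2 - U_X = 40 - 22.5 = 17.5.
Step 4: Ties are present, so use the tie-corrected normal approximation (with continuity correction) for the p-value.
Step 5: p-value = 0.769390; compare to alpha = 0.05. fail to reject H0.

U_X = 22.5, p = 0.769390, fail to reject H0 at alpha = 0.05.


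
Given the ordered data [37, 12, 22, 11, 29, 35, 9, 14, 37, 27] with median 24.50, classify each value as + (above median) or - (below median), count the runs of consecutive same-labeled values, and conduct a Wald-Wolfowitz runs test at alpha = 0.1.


Step 1: Compute median = 24.50; label A = above, B = below.
Labels in order: ABBBAABBAA  (n_A = 5, n_B = 5)
Step 2: Count runs R = 5.
Step 3: Under H0 (random ordering), E[R] = 2*n_A*n_B/(n_A+n_B) + 1 = 2*5*5/10 + 1 = 6.0000.
        Var[R] = 2*n_A*n_B*(2*n_A*n_B - n_A - n_B) / ((n_A+n_B)^2 * (n_A+n_B-1)) = 2000/900 = 2.2222.
        SD[R] = 1.4907.
Step 4: Continuity-corrected z = (R + 0.5 - E[R]) / SD[R] = (5 + 0.5 - 6.0000) / 1.4907 = -0.3354.
Step 5: Two-sided p-value via normal approximation = 2*(1 - Phi(|z|)) = 0.737316.
Step 6: alpha = 0.1. fail to reject H0.

R = 5, z = -0.3354, p = 0.737316, fail to reject H0.


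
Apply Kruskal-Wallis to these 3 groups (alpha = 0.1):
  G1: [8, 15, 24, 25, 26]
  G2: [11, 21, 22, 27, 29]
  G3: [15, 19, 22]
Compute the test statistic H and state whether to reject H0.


Step 1: Combine all N = 13 observations and assign midranks.
sorted (value, group, rank): (8,G1,1), (11,G2,2), (15,G1,3.5), (15,G3,3.5), (19,G3,5), (21,G2,6), (22,G2,7.5), (22,G3,7.5), (24,G1,9), (25,G1,10), (26,G1,11), (27,G2,12), (29,G2,13)
Step 2: Sum ranks within each group.
R_1 = 34.5 (n_1 = 5)
R_2 = 40.5 (n_2 = 5)
R_3 = 16 (n_3 = 3)
Step 3: H = 12/(N(N+1)) * sum(R_i^2/n_i) - 3(N+1)
     = 12/(13*14) * (34.5^2/5 + 40.5^2/5 + 16^2/3) - 3*14
     = 0.065934 * 651.433 - 42
     = 0.951648.
Step 4: Ties present; correction factor C = 1 - 12/(13^3 - 13) = 0.994505. Corrected H = 0.951648 / 0.994505 = 0.956906.
Step 5: Under H0, H ~ chi^2(2); p-value = 0.619741.
Step 6: alpha = 0.1. fail to reject H0.

H = 0.9569, df = 2, p = 0.619741, fail to reject H0.


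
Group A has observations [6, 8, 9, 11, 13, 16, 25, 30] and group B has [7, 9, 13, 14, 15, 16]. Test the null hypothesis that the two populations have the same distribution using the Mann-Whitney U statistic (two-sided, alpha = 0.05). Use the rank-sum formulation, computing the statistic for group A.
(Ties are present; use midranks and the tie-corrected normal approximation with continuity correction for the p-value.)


Step 1: Combine and sort all 14 observations; assign midranks.
sorted (value, group): (6,X), (7,Y), (8,X), (9,X), (9,Y), (11,X), (13,X), (13,Y), (14,Y), (15,Y), (16,X), (16,Y), (25,X), (30,X)
ranks: 6->1, 7->2, 8->3, 9->4.5, 9->4.5, 11->6, 13->7.5, 13->7.5, 14->9, 15->10, 16->11.5, 16->11.5, 25->13, 30->14
Step 2: Rank sum for X: R1 = 1 + 3 + 4.5 + 6 + 7.5 + 11.5 + 13 + 14 = 60.5.
Step 3: U_X = R1 - n1(n1+1)/2 = 60.5 - 8*9/2 = 60.5 - 36 = 24.5.
       U_Y = n1*n2 - U_X = 48 - 24.5 = 23.5.
Step 4: Ties are present, so use the tie-corrected normal approximation (with continuity correction) for the p-value.
Step 5: p-value = 1.000000; compare to alpha = 0.05. fail to reject H0.

U_X = 24.5, p = 1.000000, fail to reject H0 at alpha = 0.05.


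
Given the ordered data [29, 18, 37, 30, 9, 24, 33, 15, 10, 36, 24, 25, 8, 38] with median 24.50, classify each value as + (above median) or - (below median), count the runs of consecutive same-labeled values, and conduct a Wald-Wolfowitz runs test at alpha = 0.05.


Step 1: Compute median = 24.50; label A = above, B = below.
Labels in order: ABAABBABBABABA  (n_A = 7, n_B = 7)
Step 2: Count runs R = 11.
Step 3: Under H0 (random ordering), E[R] = 2*n_A*n_B/(n_A+n_B) + 1 = 2*7*7/14 + 1 = 8.0000.
        Var[R] = 2*n_A*n_B*(2*n_A*n_B - n_A - n_B) / ((n_A+n_B)^2 * (n_A+n_B-1)) = 8232/2548 = 3.2308.
        SD[R] = 1.7974.
Step 4: Continuity-corrected z = (R - 0.5 - E[R]) / SD[R] = (11 - 0.5 - 8.0000) / 1.7974 = 1.3909.
Step 5: Two-sided p-value via normal approximation = 2*(1 - Phi(|z|)) = 0.164264.
Step 6: alpha = 0.05. fail to reject H0.

R = 11, z = 1.3909, p = 0.164264, fail to reject H0.


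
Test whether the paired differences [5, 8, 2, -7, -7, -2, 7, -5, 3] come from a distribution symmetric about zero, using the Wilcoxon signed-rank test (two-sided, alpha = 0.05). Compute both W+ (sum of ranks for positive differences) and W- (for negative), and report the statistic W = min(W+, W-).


Step 1: Drop any zero differences (none here) and take |d_i|.
|d| = [5, 8, 2, 7, 7, 2, 7, 5, 3]
Step 2: Midrank |d_i| (ties get averaged ranks).
ranks: |5|->4.5, |8|->9, |2|->1.5, |7|->7, |7|->7, |2|->1.5, |7|->7, |5|->4.5, |3|->3
Step 3: Attach original signs; sum ranks with positive sign and with negative sign.
W+ = 4.5 + 9 + 1.5 + 7 + 3 = 25
W- = 7 + 7 + 1.5 + 4.5 = 20
(Check: W+ + W- = 45 should equal n(n+1)/2 = 45.)
Step 4: Test statistic W = min(W+, W-) = 20.
Step 5: Ties in |d|, so use the tie-corrected normal approximation.
        E[W] = n(n+1)/4 = 9*10/4 = 22.5.
        Tie groups: |d|=2 (t=2), |d|=5 (t=2), |d|=7 (t=3); sum(t^3 - t) = 36.
        Var[W] = n(n+1)(2n+1)/24 - sum(t^3-t)/48 = 1710/24 - 36/48 = 70.5.
        z = (W - E[W]) / sqrt(Var[W]) = (20 - 22.5) / 8.3964 = -0.2977.
        Two-sided p = 2*Phi(z) = 0.765897.
Step 6: alpha = 0.05. fail to reject H0.

W+ = 25, W- = 20, W = min = 20, p = 0.765897, fail to reject H0.


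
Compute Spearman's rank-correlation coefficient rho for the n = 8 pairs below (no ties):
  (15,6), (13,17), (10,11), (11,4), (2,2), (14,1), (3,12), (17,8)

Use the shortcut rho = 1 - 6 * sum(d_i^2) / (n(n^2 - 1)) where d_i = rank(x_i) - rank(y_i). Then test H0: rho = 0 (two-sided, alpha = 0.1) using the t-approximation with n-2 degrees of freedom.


Step 1: Rank x and y separately (midranks; no ties here).
rank(x): 15->7, 13->5, 10->3, 11->4, 2->1, 14->6, 3->2, 17->8
rank(y): 6->4, 17->8, 11->6, 4->3, 2->2, 1->1, 12->7, 8->5
Step 2: d_i = R_x(i) - R_y(i); compute d_i^2.
  (7-4)^2=9, (5-8)^2=9, (3-6)^2=9, (4-3)^2=1, (1-2)^2=1, (6-1)^2=25, (2-7)^2=25, (8-5)^2=9
sum(d^2) = 88.
Step 3: rho = 1 - 6*88 / (8*(8^2 - 1)) = 1 - 528/504 = -0.047619.
Step 4: Under H0, t = rho * sqrt((n-2)/(1-rho^2)) = -0.1168 ~ t(6).
Step 5: Two-sided p-value from the t-distribution with 6 df = 0.910849.
Step 6: alpha = 0.1. fail to reject H0.

rho = -0.0476, p = 0.910849, fail to reject H0 at alpha = 0.1.


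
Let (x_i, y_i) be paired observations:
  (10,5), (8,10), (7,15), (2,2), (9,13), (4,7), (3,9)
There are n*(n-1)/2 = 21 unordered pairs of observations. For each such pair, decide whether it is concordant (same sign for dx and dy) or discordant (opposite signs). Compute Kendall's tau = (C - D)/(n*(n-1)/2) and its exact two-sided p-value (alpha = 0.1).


Step 1: Enumerate the 21 unordered pairs (i,j) with i<j and classify each by sign(x_j-x_i) * sign(y_j-y_i).
  (1,2):dx=-2,dy=+5->D; (1,3):dx=-3,dy=+10->D; (1,4):dx=-8,dy=-3->C; (1,5):dx=-1,dy=+8->D
  (1,6):dx=-6,dy=+2->D; (1,7):dx=-7,dy=+4->D; (2,3):dx=-1,dy=+5->D; (2,4):dx=-6,dy=-8->C
  (2,5):dx=+1,dy=+3->C; (2,6):dx=-4,dy=-3->C; (2,7):dx=-5,dy=-1->C; (3,4):dx=-5,dy=-13->C
  (3,5):dx=+2,dy=-2->D; (3,6):dx=-3,dy=-8->C; (3,7):dx=-4,dy=-6->C; (4,5):dx=+7,dy=+11->C
  (4,6):dx=+2,dy=+5->C; (4,7):dx=+1,dy=+7->C; (5,6):dx=-5,dy=-6->C; (5,7):dx=-6,dy=-4->C
  (6,7):dx=-1,dy=+2->D
Step 2: C = 13, D = 8, total pairs = 21.
Step 3: tau = (C - D)/(n(n-1)/2) = (13 - 8)/21 = 0.238095.
Step 4: Exact two-sided p-value (enumerate n! = 5040 permutations of y under H0): p = 0.561905.
Step 5: alpha = 0.1. fail to reject H0.

tau_b = 0.2381 (C=13, D=8), p = 0.561905, fail to reject H0.


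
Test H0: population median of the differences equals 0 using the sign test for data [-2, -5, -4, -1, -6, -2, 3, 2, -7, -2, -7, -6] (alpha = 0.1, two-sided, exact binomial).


Step 1: Discard zero differences. Original n = 12; n_eff = number of nonzero differences = 12.
Nonzero differences (with sign): -2, -5, -4, -1, -6, -2, +3, +2, -7, -2, -7, -6
Step 2: Count signs: positive = 2, negative = 10.
Step 3: Under H0: P(positive) = 0.5, so the number of positives S ~ Bin(12, 0.5).
Step 4: Two-sided exact p-value = sum of Bin(12,0.5) probabilities at or below the observed probability = 0.038574.
Step 5: alpha = 0.1. reject H0.

n_eff = 12, pos = 2, neg = 10, p = 0.038574, reject H0.


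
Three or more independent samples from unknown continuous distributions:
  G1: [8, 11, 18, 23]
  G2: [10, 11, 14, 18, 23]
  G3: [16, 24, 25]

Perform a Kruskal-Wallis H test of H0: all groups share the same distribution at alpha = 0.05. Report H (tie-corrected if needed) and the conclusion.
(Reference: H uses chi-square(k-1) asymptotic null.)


Step 1: Combine all N = 12 observations and assign midranks.
sorted (value, group, rank): (8,G1,1), (10,G2,2), (11,G1,3.5), (11,G2,3.5), (14,G2,5), (16,G3,6), (18,G1,7.5), (18,G2,7.5), (23,G1,9.5), (23,G2,9.5), (24,G3,11), (25,G3,12)
Step 2: Sum ranks within each group.
R_1 = 21.5 (n_1 = 4)
R_2 = 27.5 (n_2 = 5)
R_3 = 29 (n_3 = 3)
Step 3: H = 12/(N(N+1)) * sum(R_i^2/n_i) - 3(N+1)
     = 12/(12*13) * (21.5^2/4 + 27.5^2/5 + 29^2/3) - 3*13
     = 0.076923 * 547.146 - 39
     = 3.088141.
Step 4: Ties present; correction factor C = 1 - 18/(12^3 - 12) = 0.989510. Corrected H = 3.088141 / 0.989510 = 3.120878.
Step 5: Under H0, H ~ chi^2(2); p-value = 0.210044.
Step 6: alpha = 0.05. fail to reject H0.

H = 3.1209, df = 2, p = 0.210044, fail to reject H0.


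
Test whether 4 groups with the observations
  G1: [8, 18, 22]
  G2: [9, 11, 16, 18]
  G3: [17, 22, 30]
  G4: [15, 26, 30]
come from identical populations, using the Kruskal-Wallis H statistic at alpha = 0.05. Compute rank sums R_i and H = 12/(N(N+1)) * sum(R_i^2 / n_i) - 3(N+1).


Step 1: Combine all N = 13 observations and assign midranks.
sorted (value, group, rank): (8,G1,1), (9,G2,2), (11,G2,3), (15,G4,4), (16,G2,5), (17,G3,6), (18,G1,7.5), (18,G2,7.5), (22,G1,9.5), (22,G3,9.5), (26,G4,11), (30,G3,12.5), (30,G4,12.5)
Step 2: Sum ranks within each group.
R_1 = 18 (n_1 = 3)
R_2 = 17.5 (n_2 = 4)
R_3 = 28 (n_3 = 3)
R_4 = 27.5 (n_4 = 3)
Step 3: H = 12/(N(N+1)) * sum(R_i^2/n_i) - 3(N+1)
     = 12/(13*14) * (18^2/3 + 17.5^2/4 + 28^2/3 + 27.5^2/3) - 3*14
     = 0.065934 * 697.979 - 42
     = 4.020604.
Step 4: Ties present; correction factor C = 1 - 18/(13^3 - 13) = 0.991758. Corrected H = 4.020604 / 0.991758 = 4.054017.
Step 5: Under H0, H ~ chi^2(3); p-value = 0.255690.
Step 6: alpha = 0.05. fail to reject H0.

H = 4.0540, df = 3, p = 0.255690, fail to reject H0.


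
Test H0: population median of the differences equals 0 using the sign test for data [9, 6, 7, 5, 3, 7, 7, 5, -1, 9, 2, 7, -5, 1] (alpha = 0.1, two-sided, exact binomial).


Step 1: Discard zero differences. Original n = 14; n_eff = number of nonzero differences = 14.
Nonzero differences (with sign): +9, +6, +7, +5, +3, +7, +7, +5, -1, +9, +2, +7, -5, +1
Step 2: Count signs: positive = 12, negative = 2.
Step 3: Under H0: P(positive) = 0.5, so the number of positives S ~ Bin(14, 0.5).
Step 4: Two-sided exact p-value = sum of Bin(14,0.5) probabilities at or below the observed probability = 0.012939.
Step 5: alpha = 0.1. reject H0.

n_eff = 14, pos = 12, neg = 2, p = 0.012939, reject H0.


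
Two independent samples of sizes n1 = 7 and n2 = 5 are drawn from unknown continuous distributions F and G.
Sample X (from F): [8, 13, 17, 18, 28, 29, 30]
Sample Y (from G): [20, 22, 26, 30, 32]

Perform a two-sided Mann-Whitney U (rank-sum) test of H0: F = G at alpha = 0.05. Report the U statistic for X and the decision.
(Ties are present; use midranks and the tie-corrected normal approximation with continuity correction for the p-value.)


Step 1: Combine and sort all 12 observations; assign midranks.
sorted (value, group): (8,X), (13,X), (17,X), (18,X), (20,Y), (22,Y), (26,Y), (28,X), (29,X), (30,X), (30,Y), (32,Y)
ranks: 8->1, 13->2, 17->3, 18->4, 20->5, 22->6, 26->7, 28->8, 29->9, 30->10.5, 30->10.5, 32->12
Step 2: Rank sum for X: R1 = 1 + 2 + 3 + 4 + 8 + 9 + 10.5 = 37.5.
Step 3: U_X = R1 - n1(n1+1)/2 = 37.5 - 7*8/2 = 37.5 - 28 = 9.5.
       U_Y = n1*n2 - U_X = 35 - 9.5 = 25.5.
Step 4: Ties are present, so use the tie-corrected normal approximation (with continuity correction) for the p-value.
Step 5: p-value = 0.222415; compare to alpha = 0.05. fail to reject H0.

U_X = 9.5, p = 0.222415, fail to reject H0 at alpha = 0.05.


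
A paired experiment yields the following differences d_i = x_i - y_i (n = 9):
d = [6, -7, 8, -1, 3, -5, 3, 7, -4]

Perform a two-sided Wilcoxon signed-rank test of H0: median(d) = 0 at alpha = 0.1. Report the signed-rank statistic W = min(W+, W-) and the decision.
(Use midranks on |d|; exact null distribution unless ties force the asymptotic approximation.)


Step 1: Drop any zero differences (none here) and take |d_i|.
|d| = [6, 7, 8, 1, 3, 5, 3, 7, 4]
Step 2: Midrank |d_i| (ties get averaged ranks).
ranks: |6|->6, |7|->7.5, |8|->9, |1|->1, |3|->2.5, |5|->5, |3|->2.5, |7|->7.5, |4|->4
Step 3: Attach original signs; sum ranks with positive sign and with negative sign.
W+ = 6 + 9 + 2.5 + 2.5 + 7.5 = 27.5
W- = 7.5 + 1 + 5 + 4 = 17.5
(Check: W+ + W- = 45 should equal n(n+1)/2 = 45.)
Step 4: Test statistic W = min(W+, W-) = 17.5.
Step 5: Ties in |d|, so use the tie-corrected normal approximation.
        E[W] = n(n+1)/4 = 9*10/4 = 22.5.
        Tie groups: |d|=3 (t=2), |d|=7 (t=2); sum(t^3 - t) = 12.
        Var[W] = n(n+1)(2n+1)/24 - sum(t^3-t)/48 = 1710/24 - 12/48 = 71.
        z = (W - E[W]) / sqrt(Var[W]) = (17.5 - 22.5) / 8.4261 = -0.5934.
        Two-sided p = 2*Phi(z) = 0.552920.
Step 6: alpha = 0.1. fail to reject H0.

W+ = 27.5, W- = 17.5, W = min = 17.5, p = 0.552920, fail to reject H0.


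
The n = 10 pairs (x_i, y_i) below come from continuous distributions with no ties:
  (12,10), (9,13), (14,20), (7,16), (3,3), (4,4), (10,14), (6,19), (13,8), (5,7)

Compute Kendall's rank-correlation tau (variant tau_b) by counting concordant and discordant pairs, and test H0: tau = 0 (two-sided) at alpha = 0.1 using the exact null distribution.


Step 1: Enumerate the 45 unordered pairs (i,j) with i<j and classify each by sign(x_j-x_i) * sign(y_j-y_i).
  (1,2):dx=-3,dy=+3->D; (1,3):dx=+2,dy=+10->C; (1,4):dx=-5,dy=+6->D; (1,5):dx=-9,dy=-7->C
  (1,6):dx=-8,dy=-6->C; (1,7):dx=-2,dy=+4->D; (1,8):dx=-6,dy=+9->D; (1,9):dx=+1,dy=-2->D
  (1,10):dx=-7,dy=-3->C; (2,3):dx=+5,dy=+7->C; (2,4):dx=-2,dy=+3->D; (2,5):dx=-6,dy=-10->C
  (2,6):dx=-5,dy=-9->C; (2,7):dx=+1,dy=+1->C; (2,8):dx=-3,dy=+6->D; (2,9):dx=+4,dy=-5->D
  (2,10):dx=-4,dy=-6->C; (3,4):dx=-7,dy=-4->C; (3,5):dx=-11,dy=-17->C; (3,6):dx=-10,dy=-16->C
  (3,7):dx=-4,dy=-6->C; (3,8):dx=-8,dy=-1->C; (3,9):dx=-1,dy=-12->C; (3,10):dx=-9,dy=-13->C
  (4,5):dx=-4,dy=-13->C; (4,6):dx=-3,dy=-12->C; (4,7):dx=+3,dy=-2->D; (4,8):dx=-1,dy=+3->D
  (4,9):dx=+6,dy=-8->D; (4,10):dx=-2,dy=-9->C; (5,6):dx=+1,dy=+1->C; (5,7):dx=+7,dy=+11->C
  (5,8):dx=+3,dy=+16->C; (5,9):dx=+10,dy=+5->C; (5,10):dx=+2,dy=+4->C; (6,7):dx=+6,dy=+10->C
  (6,8):dx=+2,dy=+15->C; (6,9):dx=+9,dy=+4->C; (6,10):dx=+1,dy=+3->C; (7,8):dx=-4,dy=+5->D
  (7,9):dx=+3,dy=-6->D; (7,10):dx=-5,dy=-7->C; (8,9):dx=+7,dy=-11->D; (8,10):dx=-1,dy=-12->C
  (9,10):dx=-8,dy=-1->C
Step 2: C = 31, D = 14, total pairs = 45.
Step 3: tau = (C - D)/(n(n-1)/2) = (31 - 14)/45 = 0.377778.
Step 4: Exact two-sided p-value (enumerate n! = 3628800 permutations of y under H0): p = 0.155742.
Step 5: alpha = 0.1. fail to reject H0.

tau_b = 0.3778 (C=31, D=14), p = 0.155742, fail to reject H0.
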